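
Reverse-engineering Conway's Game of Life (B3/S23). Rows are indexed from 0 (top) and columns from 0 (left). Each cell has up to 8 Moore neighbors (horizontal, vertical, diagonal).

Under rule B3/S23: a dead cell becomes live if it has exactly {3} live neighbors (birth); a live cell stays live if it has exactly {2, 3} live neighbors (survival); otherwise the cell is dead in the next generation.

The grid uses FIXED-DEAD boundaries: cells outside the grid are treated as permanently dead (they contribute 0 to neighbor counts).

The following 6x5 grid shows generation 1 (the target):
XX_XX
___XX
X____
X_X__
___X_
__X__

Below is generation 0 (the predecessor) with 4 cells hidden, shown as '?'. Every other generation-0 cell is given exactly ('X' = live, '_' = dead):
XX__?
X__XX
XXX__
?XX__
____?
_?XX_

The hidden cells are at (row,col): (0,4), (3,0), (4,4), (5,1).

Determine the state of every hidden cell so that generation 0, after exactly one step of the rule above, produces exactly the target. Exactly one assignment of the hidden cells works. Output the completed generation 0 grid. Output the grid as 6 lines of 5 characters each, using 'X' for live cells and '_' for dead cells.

Answer: XX__X
X__XX
XXX__
_XX__
_____
_XXX_

Derivation:
Hidden generation-0 cells (in order): (0,4), (3,0), (4,4), (5,1).
A hidden cell only influences target cells in its own 3x3 neighborhood. Try each of the 2^4 = 16 assignments, step the completed generation 0 forward once under B3/S23, and compare with the target:
  (0,4)=_ (3,0)=_ (4,4)=_ (5,1)=_ -> step gives (0,3)='_' but target has 'X' -> reject
  (0,4)=_ (3,0)=_ (4,4)=_ (5,1)=X -> step gives (0,3)='_' but target has 'X' -> reject
  (0,4)=_ (3,0)=_ (4,4)=X (5,1)=_ -> step gives (0,3)='_' but target has 'X' -> reject
  (0,4)=_ (3,0)=_ (4,4)=X (5,1)=X -> step gives (0,3)='_' but target has 'X' -> reject
  (0,4)=_ (3,0)=X (4,4)=_ (5,1)=_ -> step gives (0,3)='_' but target has 'X' -> reject
  (0,4)=_ (3,0)=X (4,4)=_ (5,1)=X -> step gives (0,3)='_' but target has 'X' -> reject
  (0,4)=_ (3,0)=X (4,4)=X (5,1)=_ -> step gives (0,3)='_' but target has 'X' -> reject
  (0,4)=_ (3,0)=X (4,4)=X (5,1)=X -> step gives (0,3)='_' but target has 'X' -> reject
  (0,4)=X (3,0)=_ (4,4)=_ (5,1)=_ -> step gives (4,1)='X' but target has '_' -> reject
  (0,4)=X (3,0)=_ (4,4)=_ (5,1)=X -> step reproduces the target at every cell -> ACCEPT
  (0,4)=X (3,0)=_ (4,4)=X (5,1)=_ -> step gives (3,3)='X' but target has '_' -> reject
  (0,4)=X (3,0)=_ (4,4)=X (5,1)=X -> step gives (3,3)='X' but target has '_' -> reject
  (0,4)=X (3,0)=X (4,4)=_ (5,1)=_ -> step gives (2,0)='_' but target has 'X' -> reject
  (0,4)=X (3,0)=X (4,4)=_ (5,1)=X -> step gives (2,0)='_' but target has 'X' -> reject
  (0,4)=X (3,0)=X (4,4)=X (5,1)=_ -> step gives (2,0)='_' but target has 'X' -> reject
  (0,4)=X (3,0)=X (4,4)=X (5,1)=X -> step gives (2,0)='_' but target has 'X' -> reject
Unique solution: (0,4)=live, (3,0)=dead, (4,4)=dead, (5,1)=live.
Check: live-neighbor counts of every cell in the completed generation 0:
22232
46432
35442
34320
24531
11211
Applying B3/S23 to generation 0 with these counts gives:
XX_XX
___XX
X____
X_X__
___X_
__X__
which matches the target exactly.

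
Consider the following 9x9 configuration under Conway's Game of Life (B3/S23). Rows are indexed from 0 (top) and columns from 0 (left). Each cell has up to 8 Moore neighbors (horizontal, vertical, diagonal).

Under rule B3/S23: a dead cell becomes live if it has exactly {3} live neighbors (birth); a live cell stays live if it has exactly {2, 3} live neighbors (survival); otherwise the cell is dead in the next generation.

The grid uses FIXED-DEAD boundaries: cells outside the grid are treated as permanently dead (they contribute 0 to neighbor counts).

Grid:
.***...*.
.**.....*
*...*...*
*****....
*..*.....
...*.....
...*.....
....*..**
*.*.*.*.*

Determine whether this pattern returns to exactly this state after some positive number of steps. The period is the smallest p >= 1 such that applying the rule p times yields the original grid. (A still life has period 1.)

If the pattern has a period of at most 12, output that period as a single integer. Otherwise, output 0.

Answer: 0

Derivation:
Simulating and comparing each generation to the original:
Gen 0 (original, given above): 27 live cells
Gen 1: 23 live cells, differs from original
Gen 2: 19 live cells, differs from original
Gen 3: 21 live cells, differs from original
Gen 4: 18 live cells, differs from original
Gen 5: 16 live cells, differs from original
Gen 6: 12 live cells, differs from original
Gen 7: 10 live cells, differs from original
Gen 8: 10 live cells, differs from original
Gen 9: 11 live cells, differs from original
Gen 10: 10 live cells, differs from original
Gen 11: 11 live cells, differs from original
Gen 12: 14 live cells, differs from original
No period found within 12 steps.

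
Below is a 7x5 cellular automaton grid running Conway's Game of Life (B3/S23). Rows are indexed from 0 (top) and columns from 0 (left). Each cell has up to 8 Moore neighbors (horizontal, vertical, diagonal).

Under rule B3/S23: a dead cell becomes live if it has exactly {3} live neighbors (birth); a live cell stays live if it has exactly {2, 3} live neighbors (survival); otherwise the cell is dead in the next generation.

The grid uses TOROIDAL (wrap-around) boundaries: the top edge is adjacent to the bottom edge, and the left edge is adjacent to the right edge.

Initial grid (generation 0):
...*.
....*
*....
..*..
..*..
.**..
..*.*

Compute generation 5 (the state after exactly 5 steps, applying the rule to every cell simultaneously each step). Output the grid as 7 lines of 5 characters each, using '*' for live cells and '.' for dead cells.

Simulating step by step:
Generation 0 (given above): 9 live cells
Generation 1: 10 live cells
...**
....*
.....
.*...
..**.
.**..
.**..
Generation 2: 10 live cells
*.***
...**
.....
..*..
...*.
.....
**...
Generation 3: 8 live cells
..*..
*.*..
...*.
.....
.....
.....
****.
Generation 4: 10 live cells
*...*
.***.
.....
.....
.....
.**..
.***.
Generation 5: 12 live cells
(generation 5 grid is the final answer)

Answer: *...*
*****
..*..
.....
.....
.*.*.
...**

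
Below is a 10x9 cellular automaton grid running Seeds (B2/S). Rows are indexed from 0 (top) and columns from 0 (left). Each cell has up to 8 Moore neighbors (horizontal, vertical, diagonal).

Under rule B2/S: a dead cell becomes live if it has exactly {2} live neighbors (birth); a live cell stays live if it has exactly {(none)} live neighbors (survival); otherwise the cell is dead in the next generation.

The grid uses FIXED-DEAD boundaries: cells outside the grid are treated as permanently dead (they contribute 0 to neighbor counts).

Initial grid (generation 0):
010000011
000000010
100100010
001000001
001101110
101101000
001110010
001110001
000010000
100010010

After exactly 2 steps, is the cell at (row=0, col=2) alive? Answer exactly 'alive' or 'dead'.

Simulating step by step:
Generation 0 (given above): 30 live cells
Generation 1: 20 live cells
000000100
111000000
011000100
000001000
000000001
000000001
000000101
010000010
011000011
000101000
Generation 2: 22 live cells
101000000
000101110
000101000
011000110
000000010
000000000
000000000
100000000
100110000
010010111

Cell (0,2) at generation 2: 1 -> alive

Answer: alive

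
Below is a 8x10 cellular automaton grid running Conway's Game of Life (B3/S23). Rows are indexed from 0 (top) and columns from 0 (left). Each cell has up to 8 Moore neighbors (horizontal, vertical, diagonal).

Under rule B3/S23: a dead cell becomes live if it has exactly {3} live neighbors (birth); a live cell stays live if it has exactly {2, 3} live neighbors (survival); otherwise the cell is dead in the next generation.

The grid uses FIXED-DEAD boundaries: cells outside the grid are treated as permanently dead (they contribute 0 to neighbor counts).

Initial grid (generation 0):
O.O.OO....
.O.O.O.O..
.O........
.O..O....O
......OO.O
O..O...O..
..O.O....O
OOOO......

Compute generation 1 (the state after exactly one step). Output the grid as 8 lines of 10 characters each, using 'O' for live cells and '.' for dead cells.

Answer: .OOOOOO...
OO.O.OO...
OO..O.....
........O.
......OO..
...O..OO..
O...O.....
.OOO......

Derivation:
Simulating step by step:
Generation 0 (given above): 25 live cells
Generation 1: 25 live cells
(generation 1 grid is the final answer)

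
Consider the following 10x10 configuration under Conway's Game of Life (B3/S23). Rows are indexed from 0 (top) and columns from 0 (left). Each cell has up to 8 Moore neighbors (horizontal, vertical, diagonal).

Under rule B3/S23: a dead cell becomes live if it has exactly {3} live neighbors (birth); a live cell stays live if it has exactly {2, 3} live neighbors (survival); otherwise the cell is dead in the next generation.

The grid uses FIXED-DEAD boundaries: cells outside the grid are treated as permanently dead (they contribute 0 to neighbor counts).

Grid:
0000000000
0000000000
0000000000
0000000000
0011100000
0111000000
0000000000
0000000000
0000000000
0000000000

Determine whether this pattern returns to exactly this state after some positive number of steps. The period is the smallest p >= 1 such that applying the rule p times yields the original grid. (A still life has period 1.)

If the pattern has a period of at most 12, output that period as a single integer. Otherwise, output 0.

Answer: 2

Derivation:
Simulating and comparing each generation to the original:
Gen 0 (original, given above): 6 live cells
Gen 1: 6 live cells, differs from original
Gen 2: 6 live cells, MATCHES original -> period = 2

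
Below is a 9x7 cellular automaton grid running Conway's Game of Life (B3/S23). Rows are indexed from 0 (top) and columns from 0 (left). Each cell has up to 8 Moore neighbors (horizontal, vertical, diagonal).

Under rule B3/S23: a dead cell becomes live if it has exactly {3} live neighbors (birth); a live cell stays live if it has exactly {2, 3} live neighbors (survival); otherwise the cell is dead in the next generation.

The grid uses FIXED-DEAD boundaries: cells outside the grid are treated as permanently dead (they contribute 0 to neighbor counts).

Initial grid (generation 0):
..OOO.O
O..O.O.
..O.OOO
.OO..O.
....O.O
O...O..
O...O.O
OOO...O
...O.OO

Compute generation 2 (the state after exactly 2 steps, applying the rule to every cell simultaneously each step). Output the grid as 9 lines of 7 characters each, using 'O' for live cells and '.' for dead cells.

Simulating step by step:
Generation 0 (given above): 28 live cells
Generation 1: 26 live cells
..OOOO.
.O.....
..O...O
.OO....
.O.OO..
...OO..
O..O...
OOOOO.O
.OO..OO
Generation 2: 19 live cells
(generation 2 grid is the final answer)

Answer: ..OOO..
.O..OO.
..O....
.O.....
.O..O..
.......
O....O.
O...O.O
O...OOO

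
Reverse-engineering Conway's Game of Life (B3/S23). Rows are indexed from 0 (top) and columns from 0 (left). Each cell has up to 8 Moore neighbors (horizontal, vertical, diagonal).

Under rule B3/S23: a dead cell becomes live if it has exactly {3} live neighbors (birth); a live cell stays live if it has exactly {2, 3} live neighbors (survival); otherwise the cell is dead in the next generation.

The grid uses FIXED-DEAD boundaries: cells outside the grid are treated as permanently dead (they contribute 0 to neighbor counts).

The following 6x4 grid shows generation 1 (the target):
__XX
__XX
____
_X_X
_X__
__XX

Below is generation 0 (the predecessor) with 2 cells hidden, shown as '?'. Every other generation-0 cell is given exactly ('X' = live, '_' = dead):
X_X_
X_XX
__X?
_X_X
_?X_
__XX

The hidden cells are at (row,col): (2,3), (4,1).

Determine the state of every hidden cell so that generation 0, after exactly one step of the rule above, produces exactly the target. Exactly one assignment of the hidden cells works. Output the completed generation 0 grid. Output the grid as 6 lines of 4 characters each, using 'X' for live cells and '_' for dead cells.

Answer: X_X_
X_XX
__X_
_X_X
__X_
__XX

Derivation:
Hidden generation-0 cells (in order): (2,3), (4,1).
A hidden cell only influences target cells in its own 3x3 neighborhood. Try each of the 2^2 = 4 assignments, step the completed generation 0 forward once under B3/S23, and compare with the target:
  (2,3)=_ (4,1)=_ -> step reproduces the target at every cell -> ACCEPT
  (2,3)=_ (4,1)=X -> step gives (5,1)='X' but target has '_' -> reject
  (2,3)=X (4,1)=_ -> step gives (1,2)='_' but target has 'X' -> reject
  (2,3)=X (4,1)=X -> step gives (1,2)='_' but target has 'X' -> reject
Unique solution: (2,3)=dead, (4,1)=dead.
Check: live-neighbor counts of every cell in the completed generation 0:
1423
1533
2444
1242
1344
0222
Applying B3/S23 to generation 0 with these counts gives:
__XX
__XX
____
_X_X
_X__
__XX
which matches the target exactly.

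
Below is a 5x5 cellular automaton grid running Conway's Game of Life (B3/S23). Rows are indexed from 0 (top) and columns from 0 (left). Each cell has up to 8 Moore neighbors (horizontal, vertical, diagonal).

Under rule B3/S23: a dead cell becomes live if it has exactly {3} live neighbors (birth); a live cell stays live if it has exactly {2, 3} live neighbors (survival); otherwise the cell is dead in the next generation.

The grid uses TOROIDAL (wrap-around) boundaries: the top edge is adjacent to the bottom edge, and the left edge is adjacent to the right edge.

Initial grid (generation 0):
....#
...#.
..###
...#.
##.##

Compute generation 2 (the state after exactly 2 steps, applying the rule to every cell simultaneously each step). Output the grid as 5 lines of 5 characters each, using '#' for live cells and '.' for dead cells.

Answer: ..#..
.##..
.###.
##..#
..##.

Derivation:
Simulating step by step:
Generation 0 (given above): 10 live cells
Generation 1: 8 live cells
..#..
..#..
..#.#
.#...
#.##.
Generation 2: 11 live cells
(generation 2 grid is the final answer)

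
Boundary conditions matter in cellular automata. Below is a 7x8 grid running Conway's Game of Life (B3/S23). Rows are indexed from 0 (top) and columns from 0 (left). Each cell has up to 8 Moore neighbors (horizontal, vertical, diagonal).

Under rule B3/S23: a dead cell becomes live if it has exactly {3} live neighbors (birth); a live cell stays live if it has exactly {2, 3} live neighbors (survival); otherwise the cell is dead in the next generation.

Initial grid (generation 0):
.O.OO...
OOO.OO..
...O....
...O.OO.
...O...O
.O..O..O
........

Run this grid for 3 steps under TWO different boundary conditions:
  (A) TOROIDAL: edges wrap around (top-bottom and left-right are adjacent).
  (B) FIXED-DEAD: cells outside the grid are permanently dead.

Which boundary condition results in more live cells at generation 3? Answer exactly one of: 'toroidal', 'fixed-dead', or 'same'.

Answer: fixed-dead

Derivation:
Under TOROIDAL boundary, generation 3:
.....O..
..OO....
.OOO....
........
O..OO.O.
..O.OO..
OO.....O
Population = 16

Under FIXED-DEAD boundary, generation 3:
.OOOOOO.
........
OO.O....
OO.....O
..OOO.OO
...O....
........
Population = 18

Comparison: toroidal=16, fixed-dead=18 -> fixed-dead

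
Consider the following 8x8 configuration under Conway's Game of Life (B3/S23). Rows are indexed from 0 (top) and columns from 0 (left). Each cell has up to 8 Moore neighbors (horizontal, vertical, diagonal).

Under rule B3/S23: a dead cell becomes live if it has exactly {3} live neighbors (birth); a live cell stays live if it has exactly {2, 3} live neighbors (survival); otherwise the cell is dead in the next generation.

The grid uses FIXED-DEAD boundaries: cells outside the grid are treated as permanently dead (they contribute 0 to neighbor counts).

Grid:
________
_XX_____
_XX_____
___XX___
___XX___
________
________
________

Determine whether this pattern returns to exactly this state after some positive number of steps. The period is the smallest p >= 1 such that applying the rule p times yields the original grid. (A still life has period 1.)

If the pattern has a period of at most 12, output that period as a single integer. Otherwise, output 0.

Answer: 2

Derivation:
Simulating and comparing each generation to the original:
Gen 0 (original, given above): 8 live cells
Gen 1: 6 live cells, differs from original
Gen 2: 8 live cells, MATCHES original -> period = 2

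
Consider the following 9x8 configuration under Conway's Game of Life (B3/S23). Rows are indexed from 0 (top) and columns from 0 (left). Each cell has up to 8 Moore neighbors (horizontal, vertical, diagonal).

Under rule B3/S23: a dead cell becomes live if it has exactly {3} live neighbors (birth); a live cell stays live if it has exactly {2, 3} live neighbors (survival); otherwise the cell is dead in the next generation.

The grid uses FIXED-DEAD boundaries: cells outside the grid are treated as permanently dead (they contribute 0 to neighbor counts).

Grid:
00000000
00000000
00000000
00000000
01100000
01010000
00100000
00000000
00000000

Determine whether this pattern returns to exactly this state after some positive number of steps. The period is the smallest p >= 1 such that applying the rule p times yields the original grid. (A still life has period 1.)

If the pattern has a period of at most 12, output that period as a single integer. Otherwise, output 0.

Answer: 1

Derivation:
Simulating and comparing each generation to the original:
Gen 0 (original, given above): 5 live cells
Gen 1: 5 live cells, MATCHES original -> period = 1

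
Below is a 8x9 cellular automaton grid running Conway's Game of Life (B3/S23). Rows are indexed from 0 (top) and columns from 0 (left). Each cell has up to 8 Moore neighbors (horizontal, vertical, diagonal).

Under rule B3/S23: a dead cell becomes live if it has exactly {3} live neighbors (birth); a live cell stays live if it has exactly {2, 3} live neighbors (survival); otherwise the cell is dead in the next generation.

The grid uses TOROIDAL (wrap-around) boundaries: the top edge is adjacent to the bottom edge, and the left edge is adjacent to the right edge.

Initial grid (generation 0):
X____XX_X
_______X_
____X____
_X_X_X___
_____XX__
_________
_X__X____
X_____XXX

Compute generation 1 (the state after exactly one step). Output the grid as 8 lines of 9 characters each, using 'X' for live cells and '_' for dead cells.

Simulating step by step:
Generation 0 (given above): 17 live cells
Generation 1: 18 live cells
(generation 1 grid is the final answer)

Answer: X____X___
_____XXXX
____X____
_____XX__
____XXX__
_____X___
X______XX
_X____X__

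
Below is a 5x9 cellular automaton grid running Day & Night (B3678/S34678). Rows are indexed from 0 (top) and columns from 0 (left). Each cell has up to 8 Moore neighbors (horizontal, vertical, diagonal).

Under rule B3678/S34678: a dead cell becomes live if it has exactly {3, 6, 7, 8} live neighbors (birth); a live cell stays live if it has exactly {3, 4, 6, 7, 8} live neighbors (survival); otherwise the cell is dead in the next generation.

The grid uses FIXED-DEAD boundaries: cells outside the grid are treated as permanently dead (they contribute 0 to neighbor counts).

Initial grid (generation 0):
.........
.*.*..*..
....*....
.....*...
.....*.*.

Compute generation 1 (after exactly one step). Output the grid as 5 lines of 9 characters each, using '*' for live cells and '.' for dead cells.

Simulating step by step:
Generation 0 (given above): 7 live cells
Generation 1: 4 live cells
(generation 1 grid is the final answer)

Answer: .........
.........
.....*...
....*.*..
......*..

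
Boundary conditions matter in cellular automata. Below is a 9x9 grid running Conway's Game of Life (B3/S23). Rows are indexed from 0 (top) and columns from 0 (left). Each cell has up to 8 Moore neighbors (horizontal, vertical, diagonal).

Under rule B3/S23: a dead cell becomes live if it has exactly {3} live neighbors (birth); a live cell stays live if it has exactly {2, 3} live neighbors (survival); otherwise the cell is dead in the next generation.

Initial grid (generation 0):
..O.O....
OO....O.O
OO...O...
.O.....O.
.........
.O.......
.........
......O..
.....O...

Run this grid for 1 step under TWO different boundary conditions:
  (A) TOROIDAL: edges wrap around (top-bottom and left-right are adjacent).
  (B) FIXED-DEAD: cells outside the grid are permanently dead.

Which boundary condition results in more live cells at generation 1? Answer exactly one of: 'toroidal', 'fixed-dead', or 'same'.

Answer: toroidal

Derivation:
Under TOROIDAL boundary, generation 1:
OO...O...
..O..O..O
..O...OO.
OO.......
.........
.........
.........
.........
.....O...
Population = 12

Under FIXED-DEAD boundary, generation 1:
.O.......
O.O..O...
..O...OO.
OO.......
.........
.........
.........
.........
.........
Population = 9

Comparison: toroidal=12, fixed-dead=9 -> toroidal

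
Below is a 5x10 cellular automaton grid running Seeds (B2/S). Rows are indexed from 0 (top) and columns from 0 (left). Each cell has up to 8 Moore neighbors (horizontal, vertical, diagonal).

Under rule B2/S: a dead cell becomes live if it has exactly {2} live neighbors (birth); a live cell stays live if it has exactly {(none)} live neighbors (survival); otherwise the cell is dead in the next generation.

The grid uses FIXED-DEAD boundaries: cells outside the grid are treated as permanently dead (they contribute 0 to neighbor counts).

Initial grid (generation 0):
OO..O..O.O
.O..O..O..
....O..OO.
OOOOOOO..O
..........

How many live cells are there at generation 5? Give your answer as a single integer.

Simulating step by step:
Generation 0 (given above): 19 live cells
Generation 1: 9 live cells
..OO.OO...
..O......O
.........O
..........
O.....O...
Generation 2: 8 live cells
.O..O.....
.O..OOO.O.
........O.
..........
..........
Generation 3: 12 live cells
O.OO..OO..
O.OO.....O
....O.O..O
..........
..........
Generation 4: 7 live cells
....O...O.
..........
.OO..O..O.
.....O....
..........
Generation 5: 14 live cells
..........
.OOOOO.OOO
....O.O...
.OO.O.O...
..........
Population at generation 5: 14

Answer: 14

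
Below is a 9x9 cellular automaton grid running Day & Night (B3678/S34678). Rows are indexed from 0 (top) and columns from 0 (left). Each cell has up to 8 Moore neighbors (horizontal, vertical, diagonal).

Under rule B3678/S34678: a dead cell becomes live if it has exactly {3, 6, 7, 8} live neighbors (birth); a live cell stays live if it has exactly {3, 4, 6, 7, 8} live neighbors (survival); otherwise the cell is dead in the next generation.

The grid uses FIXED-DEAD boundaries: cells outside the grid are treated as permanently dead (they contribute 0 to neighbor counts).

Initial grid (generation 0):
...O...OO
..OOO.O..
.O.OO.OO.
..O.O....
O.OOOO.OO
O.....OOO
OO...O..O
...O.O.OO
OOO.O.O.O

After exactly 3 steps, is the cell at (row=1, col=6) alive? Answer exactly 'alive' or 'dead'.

Answer: alive

Derivation:
Simulating step by step:
Generation 0 (given above): 39 live cells
Generation 1: 30 live cells
..OOO....
..O.O.O.O
...OO....
..OO....O
...OOO.OO
O.OO..O.O
....O..OO
.....O.OO
...O.O...
Generation 2: 28 live cells
...O.O...
..OOO....
....OO.O.
..O.OO.O.
.O..O.OOO
...O..OOO
...O.O..O
.......OO
....O.O..
Generation 3: 26 live cells
..OO.....
...O..O..
..OO.O...
....O.OO.
..O.O..OO
..O...OOO
....O..OO
....OOOO.
.......O.

Cell (1,6) at generation 3: 1 -> alive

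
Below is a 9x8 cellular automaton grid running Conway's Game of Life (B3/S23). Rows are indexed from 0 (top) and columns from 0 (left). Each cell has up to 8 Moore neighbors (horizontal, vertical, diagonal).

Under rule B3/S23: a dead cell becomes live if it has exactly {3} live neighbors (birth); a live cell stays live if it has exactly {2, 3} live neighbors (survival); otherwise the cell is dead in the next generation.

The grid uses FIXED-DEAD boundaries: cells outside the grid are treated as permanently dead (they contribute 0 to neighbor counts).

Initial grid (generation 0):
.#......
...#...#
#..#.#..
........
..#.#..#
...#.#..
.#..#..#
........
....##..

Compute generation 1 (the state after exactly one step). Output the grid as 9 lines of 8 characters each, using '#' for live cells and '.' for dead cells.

Simulating step by step:
Generation 0 (given above): 16 live cells
Generation 1: 14 live cells
(generation 1 grid is the final answer)

Answer: ........
..#.#...
....#...
...##...
...##...
..##.##.
....#...
....##..
........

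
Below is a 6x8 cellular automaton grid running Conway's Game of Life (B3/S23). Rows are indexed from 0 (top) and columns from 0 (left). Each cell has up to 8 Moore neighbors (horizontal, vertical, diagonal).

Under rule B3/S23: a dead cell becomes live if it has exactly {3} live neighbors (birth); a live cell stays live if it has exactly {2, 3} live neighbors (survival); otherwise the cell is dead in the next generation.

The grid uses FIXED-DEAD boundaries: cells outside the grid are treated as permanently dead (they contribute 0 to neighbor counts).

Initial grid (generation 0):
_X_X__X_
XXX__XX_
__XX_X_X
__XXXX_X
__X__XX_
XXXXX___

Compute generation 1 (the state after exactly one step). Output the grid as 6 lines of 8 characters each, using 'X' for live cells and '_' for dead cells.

Simulating step by step:
Generation 0 (given above): 25 live cells
Generation 1: 16 live cells
(generation 1 grid is the final answer)

Answer: XX___XX_
X____X_X
_______X
_X_____X
______X_
_XXXXX__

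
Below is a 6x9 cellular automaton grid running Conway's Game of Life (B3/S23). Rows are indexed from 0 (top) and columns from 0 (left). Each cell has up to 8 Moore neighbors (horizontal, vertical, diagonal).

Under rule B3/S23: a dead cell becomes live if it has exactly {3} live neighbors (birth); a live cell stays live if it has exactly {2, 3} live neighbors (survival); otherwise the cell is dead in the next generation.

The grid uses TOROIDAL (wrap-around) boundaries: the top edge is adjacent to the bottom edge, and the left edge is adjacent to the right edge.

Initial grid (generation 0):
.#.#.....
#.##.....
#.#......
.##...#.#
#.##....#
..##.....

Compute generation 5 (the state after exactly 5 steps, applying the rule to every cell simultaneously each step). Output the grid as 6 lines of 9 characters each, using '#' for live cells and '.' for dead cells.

Simulating step by step:
Generation 0 (given above): 17 live cells
Generation 1: 13 live cells
.#..#....
#..#.....
#.......#
.......##
#......##
#...#....
Generation 2: 13 live cells
##.##....
##......#
#......#.
.........
#......#.
##.......
Generation 3: 7 live cells
.........
..#......
##.......
.........
##......#
..#......
Generation 4: 7 live cells
.........
.#.......
.#.......
........#
##.......
##.......
Generation 5: 8 live cells
(generation 5 grid is the final answer)

Answer: ##.......
.........
#........
.#.......
.#......#
##.......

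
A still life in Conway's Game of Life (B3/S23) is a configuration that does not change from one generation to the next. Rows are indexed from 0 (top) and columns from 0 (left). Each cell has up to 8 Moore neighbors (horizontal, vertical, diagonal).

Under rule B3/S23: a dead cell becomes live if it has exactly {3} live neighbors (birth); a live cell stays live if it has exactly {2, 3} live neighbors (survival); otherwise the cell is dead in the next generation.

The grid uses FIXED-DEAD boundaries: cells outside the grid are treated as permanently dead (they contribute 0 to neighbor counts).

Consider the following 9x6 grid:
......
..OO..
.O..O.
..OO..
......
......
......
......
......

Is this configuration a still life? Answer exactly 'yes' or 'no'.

Compute generation 1 and compare to generation 0 (given above):
Generation 1:
......
..OO..
.O..O.
..OO..
......
......
......
......
......
The grids are IDENTICAL -> still life.

Answer: yes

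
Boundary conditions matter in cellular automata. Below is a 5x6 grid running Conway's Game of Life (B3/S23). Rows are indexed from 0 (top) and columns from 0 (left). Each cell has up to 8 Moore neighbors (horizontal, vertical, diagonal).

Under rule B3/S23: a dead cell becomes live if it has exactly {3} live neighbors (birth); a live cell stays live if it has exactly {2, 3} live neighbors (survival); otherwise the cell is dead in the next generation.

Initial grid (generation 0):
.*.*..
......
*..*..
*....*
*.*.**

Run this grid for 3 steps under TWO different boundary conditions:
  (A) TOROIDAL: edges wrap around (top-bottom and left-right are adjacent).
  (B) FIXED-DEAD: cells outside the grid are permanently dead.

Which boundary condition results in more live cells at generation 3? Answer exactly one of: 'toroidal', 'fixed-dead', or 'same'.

Under TOROIDAL boundary, generation 3:
**...*
......
..**..
......
**..*.
Population = 8

Under FIXED-DEAD boundary, generation 3:
......
......
......
....**
....**
Population = 4

Comparison: toroidal=8, fixed-dead=4 -> toroidal

Answer: toroidal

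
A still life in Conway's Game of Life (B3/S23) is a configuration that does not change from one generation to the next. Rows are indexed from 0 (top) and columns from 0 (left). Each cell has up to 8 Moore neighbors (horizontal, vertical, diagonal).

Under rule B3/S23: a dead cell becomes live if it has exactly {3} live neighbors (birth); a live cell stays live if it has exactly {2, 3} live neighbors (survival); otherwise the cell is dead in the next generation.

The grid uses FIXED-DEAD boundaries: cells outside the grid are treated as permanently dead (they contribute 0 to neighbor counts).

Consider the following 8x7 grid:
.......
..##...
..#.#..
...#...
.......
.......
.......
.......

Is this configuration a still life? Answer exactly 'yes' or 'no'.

Answer: yes

Derivation:
Compute generation 1 and compare to generation 0 (given above):
Generation 1:
.......
..##...
..#.#..
...#...
.......
.......
.......
.......
The grids are IDENTICAL -> still life.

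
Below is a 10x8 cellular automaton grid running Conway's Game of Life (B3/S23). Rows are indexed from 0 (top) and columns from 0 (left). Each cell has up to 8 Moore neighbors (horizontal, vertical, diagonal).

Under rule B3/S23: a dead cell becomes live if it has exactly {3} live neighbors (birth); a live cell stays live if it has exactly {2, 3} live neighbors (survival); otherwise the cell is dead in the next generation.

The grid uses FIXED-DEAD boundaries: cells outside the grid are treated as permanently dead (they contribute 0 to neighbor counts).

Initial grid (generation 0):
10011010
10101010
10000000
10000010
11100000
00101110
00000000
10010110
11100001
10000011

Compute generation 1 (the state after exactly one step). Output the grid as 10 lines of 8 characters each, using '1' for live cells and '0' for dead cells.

Answer: 01011000
10001000
10000100
10000000
10110010
00110100
00010000
10100010
10100101
10000011

Derivation:
Simulating step by step:
Generation 0 (given above): 29 live cells
Generation 1: 26 live cells
(generation 1 grid is the final answer)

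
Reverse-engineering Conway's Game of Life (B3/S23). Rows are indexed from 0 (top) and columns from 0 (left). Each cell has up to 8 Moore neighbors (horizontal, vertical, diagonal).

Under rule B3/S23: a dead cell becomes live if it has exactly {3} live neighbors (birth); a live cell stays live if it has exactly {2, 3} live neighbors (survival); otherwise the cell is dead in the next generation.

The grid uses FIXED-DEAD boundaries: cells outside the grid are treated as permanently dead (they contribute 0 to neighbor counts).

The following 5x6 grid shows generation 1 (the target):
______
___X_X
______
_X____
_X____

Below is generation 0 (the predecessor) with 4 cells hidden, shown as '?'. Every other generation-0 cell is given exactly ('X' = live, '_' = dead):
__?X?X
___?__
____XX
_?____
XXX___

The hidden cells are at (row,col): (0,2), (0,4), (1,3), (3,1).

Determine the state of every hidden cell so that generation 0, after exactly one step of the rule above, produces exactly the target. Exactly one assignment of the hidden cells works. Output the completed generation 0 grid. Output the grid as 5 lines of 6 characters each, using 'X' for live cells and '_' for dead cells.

Answer: __XX_X
______
____XX
______
XXX___

Derivation:
Hidden generation-0 cells (in order): (0,2), (0,4), (1,3), (3,1).
A hidden cell only influences target cells in its own 3x3 neighborhood. Try each of the 2^4 = 16 assignments, step the completed generation 0 forward once under B3/S23, and compare with the target:
  (0,2)=_ (0,4)=_ (1,3)=_ (3,1)=_ -> step gives (1,3)='_' but target has 'X' -> reject
  (0,2)=_ (0,4)=_ (1,3)=_ (3,1)=X -> step gives (1,3)='_' but target has 'X' -> reject
  (0,2)=_ (0,4)=_ (1,3)=X (3,1)=_ -> step gives (0,4)='X' but target has '_' -> reject
  (0,2)=_ (0,4)=_ (1,3)=X (3,1)=X -> step gives (0,4)='X' but target has '_' -> reject
  (0,2)=_ (0,4)=X (1,3)=_ (3,1)=_ -> step gives (0,4)='X' but target has '_' -> reject
  (0,2)=_ (0,4)=X (1,3)=_ (3,1)=X -> step gives (0,4)='X' but target has '_' -> reject
  (0,2)=_ (0,4)=X (1,3)=X (3,1)=_ -> step gives (0,3)='X' but target has '_' -> reject
  (0,2)=_ (0,4)=X (1,3)=X (3,1)=X -> step gives (0,3)='X' but target has '_' -> reject
  (0,2)=X (0,4)=_ (1,3)=_ (3,1)=_ -> step reproduces the target at every cell -> ACCEPT
  (0,2)=X (0,4)=_ (1,3)=_ (3,1)=X -> step gives (3,0)='X' but target has '_' -> reject
  (0,2)=X (0,4)=_ (1,3)=X (3,1)=_ -> step gives (0,2)='X' but target has '_' -> reject
  (0,2)=X (0,4)=_ (1,3)=X (3,1)=X -> step gives (0,2)='X' but target has '_' -> reject
  (0,2)=X (0,4)=X (1,3)=_ (3,1)=_ -> step gives (0,3)='X' but target has '_' -> reject
  (0,2)=X (0,4)=X (1,3)=_ (3,1)=X -> step gives (0,3)='X' but target has '_' -> reject
  (0,2)=X (0,4)=X (1,3)=X (3,1)=_ -> step gives (0,2)='X' but target has '_' -> reject
  (0,2)=X (0,4)=X (1,3)=X (3,1)=X -> step gives (0,2)='X' but target has '_' -> reject
Unique solution: (0,2)=live, (0,4)=dead, (1,3)=dead, (3,1)=dead.
Check: live-neighbor counts of every cell in the completed generation 0:
011120
012343
000111
232222
121100
Applying B3/S23 to generation 0 with these counts gives:
______
___X_X
______
_X____
_X____
which matches the target exactly.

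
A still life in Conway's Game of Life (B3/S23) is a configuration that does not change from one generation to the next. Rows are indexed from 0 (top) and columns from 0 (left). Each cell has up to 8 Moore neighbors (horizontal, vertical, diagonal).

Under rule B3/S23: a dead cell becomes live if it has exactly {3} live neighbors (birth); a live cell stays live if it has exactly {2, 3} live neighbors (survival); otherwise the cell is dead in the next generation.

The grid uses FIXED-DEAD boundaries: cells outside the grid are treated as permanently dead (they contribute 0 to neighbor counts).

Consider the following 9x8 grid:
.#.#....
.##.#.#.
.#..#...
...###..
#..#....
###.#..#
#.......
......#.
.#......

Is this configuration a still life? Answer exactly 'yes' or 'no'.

Compute generation 1 and compare to generation 0 (given above):
Generation 1:
.#.#....
##..##..
.#......
..##.#..
#....#..
#.##....
#.......
........
........
Cell (1,0) differs: gen0=0 vs gen1=1 -> NOT a still life.

Answer: no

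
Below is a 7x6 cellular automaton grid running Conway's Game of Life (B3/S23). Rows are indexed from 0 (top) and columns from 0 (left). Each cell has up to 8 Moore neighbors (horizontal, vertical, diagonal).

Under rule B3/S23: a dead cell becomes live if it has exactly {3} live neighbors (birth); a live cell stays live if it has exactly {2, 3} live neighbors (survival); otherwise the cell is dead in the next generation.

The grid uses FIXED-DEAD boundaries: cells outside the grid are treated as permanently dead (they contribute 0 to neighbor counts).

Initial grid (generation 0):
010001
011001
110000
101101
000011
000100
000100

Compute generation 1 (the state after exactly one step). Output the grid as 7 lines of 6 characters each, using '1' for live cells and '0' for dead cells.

Simulating step by step:
Generation 0 (given above): 15 live cells
Generation 1: 13 live cells
(generation 1 grid is the final answer)

Answer: 011000
001000
100110
101101
001001
000100
000000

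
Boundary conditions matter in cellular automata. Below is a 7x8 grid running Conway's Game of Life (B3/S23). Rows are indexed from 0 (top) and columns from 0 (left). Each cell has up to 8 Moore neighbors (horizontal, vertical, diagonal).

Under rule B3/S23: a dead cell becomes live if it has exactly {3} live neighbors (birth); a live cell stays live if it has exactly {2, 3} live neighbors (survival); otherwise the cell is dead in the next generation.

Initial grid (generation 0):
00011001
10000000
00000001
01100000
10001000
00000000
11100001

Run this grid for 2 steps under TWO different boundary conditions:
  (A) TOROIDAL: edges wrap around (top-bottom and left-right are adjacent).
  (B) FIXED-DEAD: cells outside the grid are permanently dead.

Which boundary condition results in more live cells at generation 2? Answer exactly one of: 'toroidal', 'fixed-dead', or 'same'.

Answer: toroidal

Derivation:
Under TOROIDAL boundary, generation 2:
00010010
00100001
00000000
00100000
01000000
00000001
01010011
Population = 11

Under FIXED-DEAD boundary, generation 2:
00000000
00000000
00000000
11100000
11000000
11000000
00000000
Population = 7

Comparison: toroidal=11, fixed-dead=7 -> toroidal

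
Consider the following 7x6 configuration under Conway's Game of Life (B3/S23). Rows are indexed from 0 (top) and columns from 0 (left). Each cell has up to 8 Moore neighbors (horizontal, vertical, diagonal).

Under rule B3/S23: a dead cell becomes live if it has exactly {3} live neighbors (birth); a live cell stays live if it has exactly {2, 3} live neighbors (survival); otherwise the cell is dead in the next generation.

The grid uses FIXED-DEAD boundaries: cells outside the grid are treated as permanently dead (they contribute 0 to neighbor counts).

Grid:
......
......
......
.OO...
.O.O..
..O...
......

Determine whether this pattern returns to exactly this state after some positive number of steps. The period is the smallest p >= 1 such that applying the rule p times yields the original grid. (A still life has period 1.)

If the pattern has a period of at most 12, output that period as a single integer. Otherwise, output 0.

Answer: 1

Derivation:
Simulating and comparing each generation to the original:
Gen 0 (original, given above): 5 live cells
Gen 1: 5 live cells, MATCHES original -> period = 1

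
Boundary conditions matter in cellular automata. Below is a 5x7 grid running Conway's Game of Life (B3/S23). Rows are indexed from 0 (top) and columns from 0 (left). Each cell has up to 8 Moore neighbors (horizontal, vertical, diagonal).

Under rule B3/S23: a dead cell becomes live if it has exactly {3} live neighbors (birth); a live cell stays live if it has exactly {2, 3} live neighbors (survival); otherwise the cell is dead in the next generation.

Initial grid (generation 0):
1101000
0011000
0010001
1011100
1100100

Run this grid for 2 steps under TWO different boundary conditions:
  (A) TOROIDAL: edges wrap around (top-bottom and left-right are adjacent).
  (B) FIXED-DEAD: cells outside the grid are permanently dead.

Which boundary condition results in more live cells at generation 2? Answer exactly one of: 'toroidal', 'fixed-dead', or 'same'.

Answer: fixed-dead

Derivation:
Under TOROIDAL boundary, generation 2:
1001111
0001000
1100100
1000101
0100000
Population = 13

Under FIXED-DEAD boundary, generation 2:
0010000
0011100
0000110
1010110
1010110
Population = 14

Comparison: toroidal=13, fixed-dead=14 -> fixed-dead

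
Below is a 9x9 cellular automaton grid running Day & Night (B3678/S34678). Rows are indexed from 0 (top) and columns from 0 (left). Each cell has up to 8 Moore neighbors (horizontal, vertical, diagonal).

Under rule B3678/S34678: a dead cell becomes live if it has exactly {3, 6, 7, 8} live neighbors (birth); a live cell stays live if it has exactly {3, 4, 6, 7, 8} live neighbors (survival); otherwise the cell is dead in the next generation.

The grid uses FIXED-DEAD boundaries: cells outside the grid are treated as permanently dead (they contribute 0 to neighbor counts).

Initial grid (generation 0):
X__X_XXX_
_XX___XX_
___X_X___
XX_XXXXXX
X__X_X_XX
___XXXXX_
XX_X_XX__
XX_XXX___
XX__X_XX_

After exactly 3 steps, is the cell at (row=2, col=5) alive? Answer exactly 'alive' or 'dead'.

Simulating step by step:
Generation 0 (given above): 44 live cells
Generation 1: 44 live cells
_XX___XX_
__XX___X_
X__X_XX_X
___XXX_XX
_X_XXXXXX
XX_XX_XXX
XX_XXX_X_
___X___X_
XXXXX____
Generation 2: 43 live cells
__XX_____
__XXXX_XX
___XXXX_X
___XXXXXX
X___XXXX_
XXX_XXXXX
XX_X_X_X_
__X_XXX__
__XX_____
Generation 3: 43 live cells
__XX_____
__XXXX_X_
___XXXXXX
___XXXXXX
__X_XXXX_
X_X__XX_X
X__XXXXXX
__X_XXX__
___XXX___

Cell (2,5) at generation 3: 1 -> alive

Answer: alive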